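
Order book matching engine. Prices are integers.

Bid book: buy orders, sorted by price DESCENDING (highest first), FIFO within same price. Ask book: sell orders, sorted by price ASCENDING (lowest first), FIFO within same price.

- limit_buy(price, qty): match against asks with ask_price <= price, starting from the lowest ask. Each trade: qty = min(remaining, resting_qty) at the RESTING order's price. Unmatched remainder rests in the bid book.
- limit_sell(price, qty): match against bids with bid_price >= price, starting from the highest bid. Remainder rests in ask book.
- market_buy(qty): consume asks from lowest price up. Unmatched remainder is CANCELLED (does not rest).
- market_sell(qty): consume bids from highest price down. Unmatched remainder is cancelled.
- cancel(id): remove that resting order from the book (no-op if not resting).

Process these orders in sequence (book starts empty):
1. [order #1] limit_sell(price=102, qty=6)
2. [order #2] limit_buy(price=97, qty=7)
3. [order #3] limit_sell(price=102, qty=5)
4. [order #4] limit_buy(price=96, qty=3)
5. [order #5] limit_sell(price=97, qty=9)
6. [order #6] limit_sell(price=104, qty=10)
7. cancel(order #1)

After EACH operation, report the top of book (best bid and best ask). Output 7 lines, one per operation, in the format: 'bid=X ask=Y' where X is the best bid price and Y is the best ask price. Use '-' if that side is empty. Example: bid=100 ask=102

After op 1 [order #1] limit_sell(price=102, qty=6): fills=none; bids=[-] asks=[#1:6@102]
After op 2 [order #2] limit_buy(price=97, qty=7): fills=none; bids=[#2:7@97] asks=[#1:6@102]
After op 3 [order #3] limit_sell(price=102, qty=5): fills=none; bids=[#2:7@97] asks=[#1:6@102 #3:5@102]
After op 4 [order #4] limit_buy(price=96, qty=3): fills=none; bids=[#2:7@97 #4:3@96] asks=[#1:6@102 #3:5@102]
After op 5 [order #5] limit_sell(price=97, qty=9): fills=#2x#5:7@97; bids=[#4:3@96] asks=[#5:2@97 #1:6@102 #3:5@102]
After op 6 [order #6] limit_sell(price=104, qty=10): fills=none; bids=[#4:3@96] asks=[#5:2@97 #1:6@102 #3:5@102 #6:10@104]
After op 7 cancel(order #1): fills=none; bids=[#4:3@96] asks=[#5:2@97 #3:5@102 #6:10@104]

Answer: bid=- ask=102
bid=97 ask=102
bid=97 ask=102
bid=97 ask=102
bid=96 ask=97
bid=96 ask=97
bid=96 ask=97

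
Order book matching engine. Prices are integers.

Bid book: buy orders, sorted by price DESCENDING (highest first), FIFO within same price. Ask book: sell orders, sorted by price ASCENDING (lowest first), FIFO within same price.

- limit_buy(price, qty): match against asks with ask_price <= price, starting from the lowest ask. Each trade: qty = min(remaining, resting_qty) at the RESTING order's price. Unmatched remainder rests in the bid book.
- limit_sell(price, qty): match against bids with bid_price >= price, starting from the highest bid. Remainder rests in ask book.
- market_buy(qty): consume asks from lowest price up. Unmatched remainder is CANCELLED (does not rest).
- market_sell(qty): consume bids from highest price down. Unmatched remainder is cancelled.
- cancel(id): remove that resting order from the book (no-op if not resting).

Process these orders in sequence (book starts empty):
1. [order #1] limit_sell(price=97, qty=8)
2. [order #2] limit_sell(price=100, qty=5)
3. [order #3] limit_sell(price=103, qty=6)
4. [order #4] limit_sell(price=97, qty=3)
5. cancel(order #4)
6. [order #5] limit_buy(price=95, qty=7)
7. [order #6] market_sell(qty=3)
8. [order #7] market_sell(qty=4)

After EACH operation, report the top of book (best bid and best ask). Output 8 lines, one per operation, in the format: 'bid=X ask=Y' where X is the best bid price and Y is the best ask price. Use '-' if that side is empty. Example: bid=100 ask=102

Answer: bid=- ask=97
bid=- ask=97
bid=- ask=97
bid=- ask=97
bid=- ask=97
bid=95 ask=97
bid=95 ask=97
bid=- ask=97

Derivation:
After op 1 [order #1] limit_sell(price=97, qty=8): fills=none; bids=[-] asks=[#1:8@97]
After op 2 [order #2] limit_sell(price=100, qty=5): fills=none; bids=[-] asks=[#1:8@97 #2:5@100]
After op 3 [order #3] limit_sell(price=103, qty=6): fills=none; bids=[-] asks=[#1:8@97 #2:5@100 #3:6@103]
After op 4 [order #4] limit_sell(price=97, qty=3): fills=none; bids=[-] asks=[#1:8@97 #4:3@97 #2:5@100 #3:6@103]
After op 5 cancel(order #4): fills=none; bids=[-] asks=[#1:8@97 #2:5@100 #3:6@103]
After op 6 [order #5] limit_buy(price=95, qty=7): fills=none; bids=[#5:7@95] asks=[#1:8@97 #2:5@100 #3:6@103]
After op 7 [order #6] market_sell(qty=3): fills=#5x#6:3@95; bids=[#5:4@95] asks=[#1:8@97 #2:5@100 #3:6@103]
After op 8 [order #7] market_sell(qty=4): fills=#5x#7:4@95; bids=[-] asks=[#1:8@97 #2:5@100 #3:6@103]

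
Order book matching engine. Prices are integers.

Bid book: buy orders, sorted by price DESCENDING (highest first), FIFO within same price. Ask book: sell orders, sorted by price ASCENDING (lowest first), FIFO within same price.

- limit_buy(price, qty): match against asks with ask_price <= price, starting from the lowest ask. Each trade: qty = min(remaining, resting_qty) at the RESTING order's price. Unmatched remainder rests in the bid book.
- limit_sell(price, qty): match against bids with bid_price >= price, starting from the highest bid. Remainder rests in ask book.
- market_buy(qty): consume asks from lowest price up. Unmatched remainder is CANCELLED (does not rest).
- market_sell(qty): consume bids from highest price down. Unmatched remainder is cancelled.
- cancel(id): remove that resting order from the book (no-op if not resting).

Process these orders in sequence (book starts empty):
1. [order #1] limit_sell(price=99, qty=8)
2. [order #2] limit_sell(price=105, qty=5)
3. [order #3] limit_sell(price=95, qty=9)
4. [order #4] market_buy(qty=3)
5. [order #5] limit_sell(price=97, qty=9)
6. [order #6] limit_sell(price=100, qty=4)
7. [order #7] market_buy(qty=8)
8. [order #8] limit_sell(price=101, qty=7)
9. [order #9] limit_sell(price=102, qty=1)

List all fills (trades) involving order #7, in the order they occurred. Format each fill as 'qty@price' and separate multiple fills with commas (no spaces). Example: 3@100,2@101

After op 1 [order #1] limit_sell(price=99, qty=8): fills=none; bids=[-] asks=[#1:8@99]
After op 2 [order #2] limit_sell(price=105, qty=5): fills=none; bids=[-] asks=[#1:8@99 #2:5@105]
After op 3 [order #3] limit_sell(price=95, qty=9): fills=none; bids=[-] asks=[#3:9@95 #1:8@99 #2:5@105]
After op 4 [order #4] market_buy(qty=3): fills=#4x#3:3@95; bids=[-] asks=[#3:6@95 #1:8@99 #2:5@105]
After op 5 [order #5] limit_sell(price=97, qty=9): fills=none; bids=[-] asks=[#3:6@95 #5:9@97 #1:8@99 #2:5@105]
After op 6 [order #6] limit_sell(price=100, qty=4): fills=none; bids=[-] asks=[#3:6@95 #5:9@97 #1:8@99 #6:4@100 #2:5@105]
After op 7 [order #7] market_buy(qty=8): fills=#7x#3:6@95 #7x#5:2@97; bids=[-] asks=[#5:7@97 #1:8@99 #6:4@100 #2:5@105]
After op 8 [order #8] limit_sell(price=101, qty=7): fills=none; bids=[-] asks=[#5:7@97 #1:8@99 #6:4@100 #8:7@101 #2:5@105]
After op 9 [order #9] limit_sell(price=102, qty=1): fills=none; bids=[-] asks=[#5:7@97 #1:8@99 #6:4@100 #8:7@101 #9:1@102 #2:5@105]

Answer: 6@95,2@97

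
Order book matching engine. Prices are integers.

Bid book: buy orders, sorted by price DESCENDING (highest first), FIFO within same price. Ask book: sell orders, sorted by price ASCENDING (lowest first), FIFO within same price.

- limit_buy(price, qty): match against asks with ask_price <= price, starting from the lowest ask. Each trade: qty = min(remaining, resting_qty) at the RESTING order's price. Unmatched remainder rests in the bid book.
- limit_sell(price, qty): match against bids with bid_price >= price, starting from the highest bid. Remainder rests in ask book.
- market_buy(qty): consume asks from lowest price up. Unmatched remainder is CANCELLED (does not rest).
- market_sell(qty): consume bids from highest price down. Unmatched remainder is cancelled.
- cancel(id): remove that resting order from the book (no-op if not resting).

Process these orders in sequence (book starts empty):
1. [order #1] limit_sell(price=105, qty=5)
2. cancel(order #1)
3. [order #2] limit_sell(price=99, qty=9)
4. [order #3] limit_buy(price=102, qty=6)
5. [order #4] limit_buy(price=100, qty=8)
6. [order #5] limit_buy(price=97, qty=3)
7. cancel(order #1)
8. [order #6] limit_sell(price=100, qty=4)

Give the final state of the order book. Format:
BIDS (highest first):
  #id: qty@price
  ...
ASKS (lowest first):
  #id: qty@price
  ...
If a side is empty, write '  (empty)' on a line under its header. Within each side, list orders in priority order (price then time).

Answer: BIDS (highest first):
  #4: 1@100
  #5: 3@97
ASKS (lowest first):
  (empty)

Derivation:
After op 1 [order #1] limit_sell(price=105, qty=5): fills=none; bids=[-] asks=[#1:5@105]
After op 2 cancel(order #1): fills=none; bids=[-] asks=[-]
After op 3 [order #2] limit_sell(price=99, qty=9): fills=none; bids=[-] asks=[#2:9@99]
After op 4 [order #3] limit_buy(price=102, qty=6): fills=#3x#2:6@99; bids=[-] asks=[#2:3@99]
After op 5 [order #4] limit_buy(price=100, qty=8): fills=#4x#2:3@99; bids=[#4:5@100] asks=[-]
After op 6 [order #5] limit_buy(price=97, qty=3): fills=none; bids=[#4:5@100 #5:3@97] asks=[-]
After op 7 cancel(order #1): fills=none; bids=[#4:5@100 #5:3@97] asks=[-]
After op 8 [order #6] limit_sell(price=100, qty=4): fills=#4x#6:4@100; bids=[#4:1@100 #5:3@97] asks=[-]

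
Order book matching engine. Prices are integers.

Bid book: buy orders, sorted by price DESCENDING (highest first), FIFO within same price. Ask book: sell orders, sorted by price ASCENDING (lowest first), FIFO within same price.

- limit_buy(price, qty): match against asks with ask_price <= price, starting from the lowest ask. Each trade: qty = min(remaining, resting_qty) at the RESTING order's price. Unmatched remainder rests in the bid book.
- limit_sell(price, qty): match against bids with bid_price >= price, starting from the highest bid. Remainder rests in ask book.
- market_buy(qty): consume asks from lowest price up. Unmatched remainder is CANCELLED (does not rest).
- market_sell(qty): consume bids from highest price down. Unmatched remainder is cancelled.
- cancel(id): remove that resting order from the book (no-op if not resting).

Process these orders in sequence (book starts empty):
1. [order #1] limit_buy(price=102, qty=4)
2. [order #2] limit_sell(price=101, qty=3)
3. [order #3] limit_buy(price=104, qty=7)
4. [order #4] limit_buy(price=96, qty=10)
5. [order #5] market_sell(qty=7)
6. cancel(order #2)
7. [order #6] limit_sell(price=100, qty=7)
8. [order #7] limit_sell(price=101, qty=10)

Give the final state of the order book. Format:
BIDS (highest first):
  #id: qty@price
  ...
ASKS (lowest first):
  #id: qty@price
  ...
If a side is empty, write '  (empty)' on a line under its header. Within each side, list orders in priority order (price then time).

After op 1 [order #1] limit_buy(price=102, qty=4): fills=none; bids=[#1:4@102] asks=[-]
After op 2 [order #2] limit_sell(price=101, qty=3): fills=#1x#2:3@102; bids=[#1:1@102] asks=[-]
After op 3 [order #3] limit_buy(price=104, qty=7): fills=none; bids=[#3:7@104 #1:1@102] asks=[-]
After op 4 [order #4] limit_buy(price=96, qty=10): fills=none; bids=[#3:7@104 #1:1@102 #4:10@96] asks=[-]
After op 5 [order #5] market_sell(qty=7): fills=#3x#5:7@104; bids=[#1:1@102 #4:10@96] asks=[-]
After op 6 cancel(order #2): fills=none; bids=[#1:1@102 #4:10@96] asks=[-]
After op 7 [order #6] limit_sell(price=100, qty=7): fills=#1x#6:1@102; bids=[#4:10@96] asks=[#6:6@100]
After op 8 [order #7] limit_sell(price=101, qty=10): fills=none; bids=[#4:10@96] asks=[#6:6@100 #7:10@101]

Answer: BIDS (highest first):
  #4: 10@96
ASKS (lowest first):
  #6: 6@100
  #7: 10@101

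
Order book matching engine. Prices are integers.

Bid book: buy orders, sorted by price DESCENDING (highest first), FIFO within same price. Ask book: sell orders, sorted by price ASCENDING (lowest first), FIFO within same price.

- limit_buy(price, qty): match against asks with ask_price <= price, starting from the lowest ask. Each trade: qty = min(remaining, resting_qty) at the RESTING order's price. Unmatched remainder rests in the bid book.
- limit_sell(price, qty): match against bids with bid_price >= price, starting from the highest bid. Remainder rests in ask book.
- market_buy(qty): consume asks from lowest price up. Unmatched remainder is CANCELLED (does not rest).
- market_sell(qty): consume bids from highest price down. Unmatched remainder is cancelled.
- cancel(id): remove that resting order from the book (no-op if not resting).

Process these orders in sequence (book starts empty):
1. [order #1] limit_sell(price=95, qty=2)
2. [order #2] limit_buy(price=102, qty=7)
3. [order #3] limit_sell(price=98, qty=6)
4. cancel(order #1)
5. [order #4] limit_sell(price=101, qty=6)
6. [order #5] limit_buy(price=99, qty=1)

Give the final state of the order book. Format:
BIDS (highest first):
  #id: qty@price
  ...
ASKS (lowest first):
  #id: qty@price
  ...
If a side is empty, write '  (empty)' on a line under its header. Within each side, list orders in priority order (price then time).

Answer: BIDS (highest first):
  (empty)
ASKS (lowest first):
  #4: 6@101

Derivation:
After op 1 [order #1] limit_sell(price=95, qty=2): fills=none; bids=[-] asks=[#1:2@95]
After op 2 [order #2] limit_buy(price=102, qty=7): fills=#2x#1:2@95; bids=[#2:5@102] asks=[-]
After op 3 [order #3] limit_sell(price=98, qty=6): fills=#2x#3:5@102; bids=[-] asks=[#3:1@98]
After op 4 cancel(order #1): fills=none; bids=[-] asks=[#3:1@98]
After op 5 [order #4] limit_sell(price=101, qty=6): fills=none; bids=[-] asks=[#3:1@98 #4:6@101]
After op 6 [order #5] limit_buy(price=99, qty=1): fills=#5x#3:1@98; bids=[-] asks=[#4:6@101]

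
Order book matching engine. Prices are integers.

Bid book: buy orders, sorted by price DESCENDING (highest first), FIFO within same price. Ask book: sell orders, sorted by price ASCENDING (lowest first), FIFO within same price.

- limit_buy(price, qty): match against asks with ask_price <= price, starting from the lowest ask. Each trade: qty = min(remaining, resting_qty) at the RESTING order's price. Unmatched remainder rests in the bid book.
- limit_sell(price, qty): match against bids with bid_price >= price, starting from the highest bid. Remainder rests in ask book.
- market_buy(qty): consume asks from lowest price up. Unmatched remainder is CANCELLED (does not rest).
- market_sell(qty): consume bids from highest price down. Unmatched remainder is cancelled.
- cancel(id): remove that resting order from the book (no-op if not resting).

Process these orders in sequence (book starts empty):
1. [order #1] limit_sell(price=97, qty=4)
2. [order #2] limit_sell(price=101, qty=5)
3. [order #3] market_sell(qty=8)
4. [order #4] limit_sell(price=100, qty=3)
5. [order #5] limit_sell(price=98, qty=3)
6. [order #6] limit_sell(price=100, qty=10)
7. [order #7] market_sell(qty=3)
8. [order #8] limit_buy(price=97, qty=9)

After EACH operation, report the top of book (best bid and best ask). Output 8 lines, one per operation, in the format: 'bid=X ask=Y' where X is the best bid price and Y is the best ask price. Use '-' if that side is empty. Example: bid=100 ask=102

Answer: bid=- ask=97
bid=- ask=97
bid=- ask=97
bid=- ask=97
bid=- ask=97
bid=- ask=97
bid=- ask=97
bid=97 ask=98

Derivation:
After op 1 [order #1] limit_sell(price=97, qty=4): fills=none; bids=[-] asks=[#1:4@97]
After op 2 [order #2] limit_sell(price=101, qty=5): fills=none; bids=[-] asks=[#1:4@97 #2:5@101]
After op 3 [order #3] market_sell(qty=8): fills=none; bids=[-] asks=[#1:4@97 #2:5@101]
After op 4 [order #4] limit_sell(price=100, qty=3): fills=none; bids=[-] asks=[#1:4@97 #4:3@100 #2:5@101]
After op 5 [order #5] limit_sell(price=98, qty=3): fills=none; bids=[-] asks=[#1:4@97 #5:3@98 #4:3@100 #2:5@101]
After op 6 [order #6] limit_sell(price=100, qty=10): fills=none; bids=[-] asks=[#1:4@97 #5:3@98 #4:3@100 #6:10@100 #2:5@101]
After op 7 [order #7] market_sell(qty=3): fills=none; bids=[-] asks=[#1:4@97 #5:3@98 #4:3@100 #6:10@100 #2:5@101]
After op 8 [order #8] limit_buy(price=97, qty=9): fills=#8x#1:4@97; bids=[#8:5@97] asks=[#5:3@98 #4:3@100 #6:10@100 #2:5@101]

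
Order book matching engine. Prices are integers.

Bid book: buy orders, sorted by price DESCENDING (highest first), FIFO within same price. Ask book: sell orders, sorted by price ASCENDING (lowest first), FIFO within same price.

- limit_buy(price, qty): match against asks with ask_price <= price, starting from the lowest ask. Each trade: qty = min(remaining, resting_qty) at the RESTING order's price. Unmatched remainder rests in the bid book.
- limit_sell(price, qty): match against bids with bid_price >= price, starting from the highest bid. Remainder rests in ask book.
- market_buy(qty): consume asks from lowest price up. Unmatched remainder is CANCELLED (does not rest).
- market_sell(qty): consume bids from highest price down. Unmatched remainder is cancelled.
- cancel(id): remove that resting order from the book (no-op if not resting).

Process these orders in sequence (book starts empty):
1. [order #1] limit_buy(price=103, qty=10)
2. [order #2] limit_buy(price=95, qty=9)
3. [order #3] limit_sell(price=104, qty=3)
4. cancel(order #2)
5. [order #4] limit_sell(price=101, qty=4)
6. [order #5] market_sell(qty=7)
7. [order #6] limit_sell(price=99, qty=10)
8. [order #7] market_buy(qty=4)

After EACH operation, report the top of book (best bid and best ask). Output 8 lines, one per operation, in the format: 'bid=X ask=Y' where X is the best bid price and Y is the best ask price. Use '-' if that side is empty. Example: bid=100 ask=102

After op 1 [order #1] limit_buy(price=103, qty=10): fills=none; bids=[#1:10@103] asks=[-]
After op 2 [order #2] limit_buy(price=95, qty=9): fills=none; bids=[#1:10@103 #2:9@95] asks=[-]
After op 3 [order #3] limit_sell(price=104, qty=3): fills=none; bids=[#1:10@103 #2:9@95] asks=[#3:3@104]
After op 4 cancel(order #2): fills=none; bids=[#1:10@103] asks=[#3:3@104]
After op 5 [order #4] limit_sell(price=101, qty=4): fills=#1x#4:4@103; bids=[#1:6@103] asks=[#3:3@104]
After op 6 [order #5] market_sell(qty=7): fills=#1x#5:6@103; bids=[-] asks=[#3:3@104]
After op 7 [order #6] limit_sell(price=99, qty=10): fills=none; bids=[-] asks=[#6:10@99 #3:3@104]
After op 8 [order #7] market_buy(qty=4): fills=#7x#6:4@99; bids=[-] asks=[#6:6@99 #3:3@104]

Answer: bid=103 ask=-
bid=103 ask=-
bid=103 ask=104
bid=103 ask=104
bid=103 ask=104
bid=- ask=104
bid=- ask=99
bid=- ask=99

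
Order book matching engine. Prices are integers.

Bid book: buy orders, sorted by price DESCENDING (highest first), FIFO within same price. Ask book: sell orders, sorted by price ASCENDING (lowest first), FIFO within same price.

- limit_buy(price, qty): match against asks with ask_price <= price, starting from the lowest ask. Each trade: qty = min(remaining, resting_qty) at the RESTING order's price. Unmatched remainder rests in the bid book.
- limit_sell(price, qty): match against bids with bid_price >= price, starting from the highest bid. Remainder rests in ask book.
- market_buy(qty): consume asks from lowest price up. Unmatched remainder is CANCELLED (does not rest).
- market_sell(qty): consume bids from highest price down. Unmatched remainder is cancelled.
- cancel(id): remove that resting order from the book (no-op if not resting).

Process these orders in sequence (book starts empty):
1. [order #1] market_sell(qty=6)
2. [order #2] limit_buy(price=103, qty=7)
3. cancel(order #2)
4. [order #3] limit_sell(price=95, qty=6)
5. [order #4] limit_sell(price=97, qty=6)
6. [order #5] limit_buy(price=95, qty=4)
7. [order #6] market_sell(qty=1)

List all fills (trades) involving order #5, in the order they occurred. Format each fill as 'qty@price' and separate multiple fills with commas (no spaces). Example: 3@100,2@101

Answer: 4@95

Derivation:
After op 1 [order #1] market_sell(qty=6): fills=none; bids=[-] asks=[-]
After op 2 [order #2] limit_buy(price=103, qty=7): fills=none; bids=[#2:7@103] asks=[-]
After op 3 cancel(order #2): fills=none; bids=[-] asks=[-]
After op 4 [order #3] limit_sell(price=95, qty=6): fills=none; bids=[-] asks=[#3:6@95]
After op 5 [order #4] limit_sell(price=97, qty=6): fills=none; bids=[-] asks=[#3:6@95 #4:6@97]
After op 6 [order #5] limit_buy(price=95, qty=4): fills=#5x#3:4@95; bids=[-] asks=[#3:2@95 #4:6@97]
After op 7 [order #6] market_sell(qty=1): fills=none; bids=[-] asks=[#3:2@95 #4:6@97]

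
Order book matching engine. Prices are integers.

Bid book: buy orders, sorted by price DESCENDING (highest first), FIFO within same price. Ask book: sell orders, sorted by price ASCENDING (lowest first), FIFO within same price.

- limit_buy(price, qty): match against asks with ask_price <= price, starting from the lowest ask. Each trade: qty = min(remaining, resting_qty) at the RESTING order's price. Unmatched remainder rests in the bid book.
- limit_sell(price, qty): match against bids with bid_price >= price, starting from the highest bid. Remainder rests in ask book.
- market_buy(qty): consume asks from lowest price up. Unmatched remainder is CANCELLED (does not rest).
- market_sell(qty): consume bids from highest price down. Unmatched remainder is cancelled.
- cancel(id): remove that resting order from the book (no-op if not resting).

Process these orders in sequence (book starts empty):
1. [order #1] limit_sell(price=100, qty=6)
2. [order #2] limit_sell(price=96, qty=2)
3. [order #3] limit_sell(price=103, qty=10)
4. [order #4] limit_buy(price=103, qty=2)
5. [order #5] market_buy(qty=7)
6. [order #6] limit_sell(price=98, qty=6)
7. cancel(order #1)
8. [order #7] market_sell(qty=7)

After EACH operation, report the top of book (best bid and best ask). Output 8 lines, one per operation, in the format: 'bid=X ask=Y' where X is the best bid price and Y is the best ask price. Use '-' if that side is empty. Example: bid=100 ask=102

Answer: bid=- ask=100
bid=- ask=96
bid=- ask=96
bid=- ask=100
bid=- ask=103
bid=- ask=98
bid=- ask=98
bid=- ask=98

Derivation:
After op 1 [order #1] limit_sell(price=100, qty=6): fills=none; bids=[-] asks=[#1:6@100]
After op 2 [order #2] limit_sell(price=96, qty=2): fills=none; bids=[-] asks=[#2:2@96 #1:6@100]
After op 3 [order #3] limit_sell(price=103, qty=10): fills=none; bids=[-] asks=[#2:2@96 #1:6@100 #3:10@103]
After op 4 [order #4] limit_buy(price=103, qty=2): fills=#4x#2:2@96; bids=[-] asks=[#1:6@100 #3:10@103]
After op 5 [order #5] market_buy(qty=7): fills=#5x#1:6@100 #5x#3:1@103; bids=[-] asks=[#3:9@103]
After op 6 [order #6] limit_sell(price=98, qty=6): fills=none; bids=[-] asks=[#6:6@98 #3:9@103]
After op 7 cancel(order #1): fills=none; bids=[-] asks=[#6:6@98 #3:9@103]
After op 8 [order #7] market_sell(qty=7): fills=none; bids=[-] asks=[#6:6@98 #3:9@103]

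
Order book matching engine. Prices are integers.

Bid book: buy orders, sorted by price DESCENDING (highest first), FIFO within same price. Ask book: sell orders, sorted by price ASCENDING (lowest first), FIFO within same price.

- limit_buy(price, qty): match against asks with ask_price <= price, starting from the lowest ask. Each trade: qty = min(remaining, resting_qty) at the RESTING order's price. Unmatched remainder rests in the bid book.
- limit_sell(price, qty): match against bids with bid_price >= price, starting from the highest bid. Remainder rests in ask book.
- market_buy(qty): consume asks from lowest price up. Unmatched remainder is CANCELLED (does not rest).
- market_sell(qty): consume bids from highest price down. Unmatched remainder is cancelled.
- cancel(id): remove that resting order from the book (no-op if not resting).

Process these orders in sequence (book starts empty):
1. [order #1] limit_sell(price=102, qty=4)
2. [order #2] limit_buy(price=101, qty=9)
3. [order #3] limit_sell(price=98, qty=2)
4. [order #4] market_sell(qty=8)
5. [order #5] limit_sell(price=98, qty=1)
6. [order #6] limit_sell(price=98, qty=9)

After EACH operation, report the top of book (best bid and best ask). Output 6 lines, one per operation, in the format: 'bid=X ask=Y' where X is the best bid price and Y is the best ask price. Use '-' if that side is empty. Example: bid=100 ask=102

Answer: bid=- ask=102
bid=101 ask=102
bid=101 ask=102
bid=- ask=102
bid=- ask=98
bid=- ask=98

Derivation:
After op 1 [order #1] limit_sell(price=102, qty=4): fills=none; bids=[-] asks=[#1:4@102]
After op 2 [order #2] limit_buy(price=101, qty=9): fills=none; bids=[#2:9@101] asks=[#1:4@102]
After op 3 [order #3] limit_sell(price=98, qty=2): fills=#2x#3:2@101; bids=[#2:7@101] asks=[#1:4@102]
After op 4 [order #4] market_sell(qty=8): fills=#2x#4:7@101; bids=[-] asks=[#1:4@102]
After op 5 [order #5] limit_sell(price=98, qty=1): fills=none; bids=[-] asks=[#5:1@98 #1:4@102]
After op 6 [order #6] limit_sell(price=98, qty=9): fills=none; bids=[-] asks=[#5:1@98 #6:9@98 #1:4@102]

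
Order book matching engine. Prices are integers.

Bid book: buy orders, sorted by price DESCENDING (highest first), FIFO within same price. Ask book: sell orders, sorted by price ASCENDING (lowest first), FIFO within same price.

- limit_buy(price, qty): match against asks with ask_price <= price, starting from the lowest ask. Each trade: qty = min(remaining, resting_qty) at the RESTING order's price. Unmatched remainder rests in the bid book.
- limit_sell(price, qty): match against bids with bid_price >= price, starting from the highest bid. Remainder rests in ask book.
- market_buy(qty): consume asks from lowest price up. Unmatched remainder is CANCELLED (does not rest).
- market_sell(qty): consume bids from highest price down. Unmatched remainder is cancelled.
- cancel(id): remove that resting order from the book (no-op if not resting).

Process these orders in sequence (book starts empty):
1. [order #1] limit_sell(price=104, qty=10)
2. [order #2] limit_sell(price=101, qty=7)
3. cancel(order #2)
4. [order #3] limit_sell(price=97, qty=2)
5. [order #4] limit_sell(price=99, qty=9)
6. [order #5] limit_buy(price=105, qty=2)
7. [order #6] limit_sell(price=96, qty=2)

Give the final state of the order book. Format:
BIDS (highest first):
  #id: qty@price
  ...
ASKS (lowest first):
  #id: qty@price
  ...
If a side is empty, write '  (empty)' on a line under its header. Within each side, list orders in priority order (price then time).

After op 1 [order #1] limit_sell(price=104, qty=10): fills=none; bids=[-] asks=[#1:10@104]
After op 2 [order #2] limit_sell(price=101, qty=7): fills=none; bids=[-] asks=[#2:7@101 #1:10@104]
After op 3 cancel(order #2): fills=none; bids=[-] asks=[#1:10@104]
After op 4 [order #3] limit_sell(price=97, qty=2): fills=none; bids=[-] asks=[#3:2@97 #1:10@104]
After op 5 [order #4] limit_sell(price=99, qty=9): fills=none; bids=[-] asks=[#3:2@97 #4:9@99 #1:10@104]
After op 6 [order #5] limit_buy(price=105, qty=2): fills=#5x#3:2@97; bids=[-] asks=[#4:9@99 #1:10@104]
After op 7 [order #6] limit_sell(price=96, qty=2): fills=none; bids=[-] asks=[#6:2@96 #4:9@99 #1:10@104]

Answer: BIDS (highest first):
  (empty)
ASKS (lowest first):
  #6: 2@96
  #4: 9@99
  #1: 10@104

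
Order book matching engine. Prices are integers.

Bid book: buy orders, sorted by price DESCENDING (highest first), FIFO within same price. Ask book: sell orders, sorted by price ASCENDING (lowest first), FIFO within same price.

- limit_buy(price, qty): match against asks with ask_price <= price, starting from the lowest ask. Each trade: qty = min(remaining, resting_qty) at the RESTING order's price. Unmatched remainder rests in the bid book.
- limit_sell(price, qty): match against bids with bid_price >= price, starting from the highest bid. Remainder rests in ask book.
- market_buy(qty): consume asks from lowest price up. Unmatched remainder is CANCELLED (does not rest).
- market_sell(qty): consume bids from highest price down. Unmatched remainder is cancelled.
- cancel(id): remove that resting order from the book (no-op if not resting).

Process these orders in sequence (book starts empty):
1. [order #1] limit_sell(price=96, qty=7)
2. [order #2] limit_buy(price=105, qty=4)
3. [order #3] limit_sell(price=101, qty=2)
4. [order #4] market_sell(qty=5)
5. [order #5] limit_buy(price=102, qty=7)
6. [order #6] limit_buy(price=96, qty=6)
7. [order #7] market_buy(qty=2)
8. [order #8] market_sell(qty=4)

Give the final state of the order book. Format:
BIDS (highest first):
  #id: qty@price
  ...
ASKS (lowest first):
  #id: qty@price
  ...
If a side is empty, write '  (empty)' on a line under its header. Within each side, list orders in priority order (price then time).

Answer: BIDS (highest first):
  #6: 4@96
ASKS (lowest first):
  (empty)

Derivation:
After op 1 [order #1] limit_sell(price=96, qty=7): fills=none; bids=[-] asks=[#1:7@96]
After op 2 [order #2] limit_buy(price=105, qty=4): fills=#2x#1:4@96; bids=[-] asks=[#1:3@96]
After op 3 [order #3] limit_sell(price=101, qty=2): fills=none; bids=[-] asks=[#1:3@96 #3:2@101]
After op 4 [order #4] market_sell(qty=5): fills=none; bids=[-] asks=[#1:3@96 #3:2@101]
After op 5 [order #5] limit_buy(price=102, qty=7): fills=#5x#1:3@96 #5x#3:2@101; bids=[#5:2@102] asks=[-]
After op 6 [order #6] limit_buy(price=96, qty=6): fills=none; bids=[#5:2@102 #6:6@96] asks=[-]
After op 7 [order #7] market_buy(qty=2): fills=none; bids=[#5:2@102 #6:6@96] asks=[-]
After op 8 [order #8] market_sell(qty=4): fills=#5x#8:2@102 #6x#8:2@96; bids=[#6:4@96] asks=[-]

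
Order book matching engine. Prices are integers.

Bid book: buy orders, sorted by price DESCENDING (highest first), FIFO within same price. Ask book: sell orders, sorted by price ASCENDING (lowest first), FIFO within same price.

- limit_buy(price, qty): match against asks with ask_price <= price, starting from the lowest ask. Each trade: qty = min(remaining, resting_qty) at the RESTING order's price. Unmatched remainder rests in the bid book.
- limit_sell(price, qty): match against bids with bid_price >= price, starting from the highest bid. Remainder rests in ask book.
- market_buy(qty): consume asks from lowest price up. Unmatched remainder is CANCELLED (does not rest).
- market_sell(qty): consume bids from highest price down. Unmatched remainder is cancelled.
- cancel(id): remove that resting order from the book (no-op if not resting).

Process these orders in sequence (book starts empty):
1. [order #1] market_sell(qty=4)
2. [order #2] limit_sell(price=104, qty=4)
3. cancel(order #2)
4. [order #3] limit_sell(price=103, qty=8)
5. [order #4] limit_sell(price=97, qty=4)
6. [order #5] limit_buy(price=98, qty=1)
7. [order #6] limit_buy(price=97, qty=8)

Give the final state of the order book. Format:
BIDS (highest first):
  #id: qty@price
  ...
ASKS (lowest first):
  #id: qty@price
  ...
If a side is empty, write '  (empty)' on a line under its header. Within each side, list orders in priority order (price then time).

After op 1 [order #1] market_sell(qty=4): fills=none; bids=[-] asks=[-]
After op 2 [order #2] limit_sell(price=104, qty=4): fills=none; bids=[-] asks=[#2:4@104]
After op 3 cancel(order #2): fills=none; bids=[-] asks=[-]
After op 4 [order #3] limit_sell(price=103, qty=8): fills=none; bids=[-] asks=[#3:8@103]
After op 5 [order #4] limit_sell(price=97, qty=4): fills=none; bids=[-] asks=[#4:4@97 #3:8@103]
After op 6 [order #5] limit_buy(price=98, qty=1): fills=#5x#4:1@97; bids=[-] asks=[#4:3@97 #3:8@103]
After op 7 [order #6] limit_buy(price=97, qty=8): fills=#6x#4:3@97; bids=[#6:5@97] asks=[#3:8@103]

Answer: BIDS (highest first):
  #6: 5@97
ASKS (lowest first):
  #3: 8@103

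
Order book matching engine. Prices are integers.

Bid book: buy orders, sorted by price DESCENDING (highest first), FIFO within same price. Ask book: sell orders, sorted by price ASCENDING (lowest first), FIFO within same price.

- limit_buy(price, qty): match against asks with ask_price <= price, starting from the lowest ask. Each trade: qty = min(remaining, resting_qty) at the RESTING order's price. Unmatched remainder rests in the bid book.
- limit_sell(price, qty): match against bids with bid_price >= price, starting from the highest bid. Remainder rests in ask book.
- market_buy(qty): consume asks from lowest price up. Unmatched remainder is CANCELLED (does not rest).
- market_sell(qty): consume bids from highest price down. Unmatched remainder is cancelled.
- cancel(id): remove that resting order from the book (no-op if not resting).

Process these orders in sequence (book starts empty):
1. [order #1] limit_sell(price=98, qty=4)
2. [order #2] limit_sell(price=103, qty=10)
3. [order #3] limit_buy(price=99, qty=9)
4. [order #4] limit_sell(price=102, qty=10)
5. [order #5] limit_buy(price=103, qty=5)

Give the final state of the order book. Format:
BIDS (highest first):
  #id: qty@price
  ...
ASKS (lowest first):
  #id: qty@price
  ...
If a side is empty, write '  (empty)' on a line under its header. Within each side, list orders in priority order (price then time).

Answer: BIDS (highest first):
  #3: 5@99
ASKS (lowest first):
  #4: 5@102
  #2: 10@103

Derivation:
After op 1 [order #1] limit_sell(price=98, qty=4): fills=none; bids=[-] asks=[#1:4@98]
After op 2 [order #2] limit_sell(price=103, qty=10): fills=none; bids=[-] asks=[#1:4@98 #2:10@103]
After op 3 [order #3] limit_buy(price=99, qty=9): fills=#3x#1:4@98; bids=[#3:5@99] asks=[#2:10@103]
After op 4 [order #4] limit_sell(price=102, qty=10): fills=none; bids=[#3:5@99] asks=[#4:10@102 #2:10@103]
After op 5 [order #5] limit_buy(price=103, qty=5): fills=#5x#4:5@102; bids=[#3:5@99] asks=[#4:5@102 #2:10@103]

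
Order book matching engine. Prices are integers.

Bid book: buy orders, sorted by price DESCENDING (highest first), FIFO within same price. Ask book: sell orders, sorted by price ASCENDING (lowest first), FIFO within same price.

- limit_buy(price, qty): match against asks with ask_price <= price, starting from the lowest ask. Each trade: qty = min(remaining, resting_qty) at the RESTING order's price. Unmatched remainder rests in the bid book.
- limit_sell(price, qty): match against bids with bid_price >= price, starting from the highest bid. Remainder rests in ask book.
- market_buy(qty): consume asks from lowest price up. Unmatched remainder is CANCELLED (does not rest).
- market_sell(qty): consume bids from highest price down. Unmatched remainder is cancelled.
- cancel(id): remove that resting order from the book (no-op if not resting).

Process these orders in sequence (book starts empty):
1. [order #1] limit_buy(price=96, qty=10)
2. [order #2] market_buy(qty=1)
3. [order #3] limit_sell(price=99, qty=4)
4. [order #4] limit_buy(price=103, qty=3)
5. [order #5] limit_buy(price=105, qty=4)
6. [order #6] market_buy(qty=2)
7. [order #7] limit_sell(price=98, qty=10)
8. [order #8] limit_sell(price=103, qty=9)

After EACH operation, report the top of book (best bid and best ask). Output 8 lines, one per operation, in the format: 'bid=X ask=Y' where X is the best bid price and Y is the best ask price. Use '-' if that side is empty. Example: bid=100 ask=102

Answer: bid=96 ask=-
bid=96 ask=-
bid=96 ask=99
bid=96 ask=99
bid=105 ask=-
bid=105 ask=-
bid=96 ask=98
bid=96 ask=98

Derivation:
After op 1 [order #1] limit_buy(price=96, qty=10): fills=none; bids=[#1:10@96] asks=[-]
After op 2 [order #2] market_buy(qty=1): fills=none; bids=[#1:10@96] asks=[-]
After op 3 [order #3] limit_sell(price=99, qty=4): fills=none; bids=[#1:10@96] asks=[#3:4@99]
After op 4 [order #4] limit_buy(price=103, qty=3): fills=#4x#3:3@99; bids=[#1:10@96] asks=[#3:1@99]
After op 5 [order #5] limit_buy(price=105, qty=4): fills=#5x#3:1@99; bids=[#5:3@105 #1:10@96] asks=[-]
After op 6 [order #6] market_buy(qty=2): fills=none; bids=[#5:3@105 #1:10@96] asks=[-]
After op 7 [order #7] limit_sell(price=98, qty=10): fills=#5x#7:3@105; bids=[#1:10@96] asks=[#7:7@98]
After op 8 [order #8] limit_sell(price=103, qty=9): fills=none; bids=[#1:10@96] asks=[#7:7@98 #8:9@103]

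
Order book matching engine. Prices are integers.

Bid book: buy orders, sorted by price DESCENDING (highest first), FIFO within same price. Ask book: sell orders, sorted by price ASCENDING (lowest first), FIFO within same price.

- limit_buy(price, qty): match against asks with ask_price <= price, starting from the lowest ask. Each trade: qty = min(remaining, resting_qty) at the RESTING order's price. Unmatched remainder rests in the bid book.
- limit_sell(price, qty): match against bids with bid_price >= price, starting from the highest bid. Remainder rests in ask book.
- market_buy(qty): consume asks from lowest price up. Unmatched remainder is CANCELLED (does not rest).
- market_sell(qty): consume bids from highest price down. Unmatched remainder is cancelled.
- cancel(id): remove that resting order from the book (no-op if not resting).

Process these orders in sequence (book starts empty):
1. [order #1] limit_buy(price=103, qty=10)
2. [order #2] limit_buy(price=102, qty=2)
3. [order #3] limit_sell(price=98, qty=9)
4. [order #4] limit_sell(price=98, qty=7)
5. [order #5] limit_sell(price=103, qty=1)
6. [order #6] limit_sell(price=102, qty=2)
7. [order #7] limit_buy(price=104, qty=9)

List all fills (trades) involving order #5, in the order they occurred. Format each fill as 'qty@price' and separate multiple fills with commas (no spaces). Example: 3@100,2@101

Answer: 1@103

Derivation:
After op 1 [order #1] limit_buy(price=103, qty=10): fills=none; bids=[#1:10@103] asks=[-]
After op 2 [order #2] limit_buy(price=102, qty=2): fills=none; bids=[#1:10@103 #2:2@102] asks=[-]
After op 3 [order #3] limit_sell(price=98, qty=9): fills=#1x#3:9@103; bids=[#1:1@103 #2:2@102] asks=[-]
After op 4 [order #4] limit_sell(price=98, qty=7): fills=#1x#4:1@103 #2x#4:2@102; bids=[-] asks=[#4:4@98]
After op 5 [order #5] limit_sell(price=103, qty=1): fills=none; bids=[-] asks=[#4:4@98 #5:1@103]
After op 6 [order #6] limit_sell(price=102, qty=2): fills=none; bids=[-] asks=[#4:4@98 #6:2@102 #5:1@103]
After op 7 [order #7] limit_buy(price=104, qty=9): fills=#7x#4:4@98 #7x#6:2@102 #7x#5:1@103; bids=[#7:2@104] asks=[-]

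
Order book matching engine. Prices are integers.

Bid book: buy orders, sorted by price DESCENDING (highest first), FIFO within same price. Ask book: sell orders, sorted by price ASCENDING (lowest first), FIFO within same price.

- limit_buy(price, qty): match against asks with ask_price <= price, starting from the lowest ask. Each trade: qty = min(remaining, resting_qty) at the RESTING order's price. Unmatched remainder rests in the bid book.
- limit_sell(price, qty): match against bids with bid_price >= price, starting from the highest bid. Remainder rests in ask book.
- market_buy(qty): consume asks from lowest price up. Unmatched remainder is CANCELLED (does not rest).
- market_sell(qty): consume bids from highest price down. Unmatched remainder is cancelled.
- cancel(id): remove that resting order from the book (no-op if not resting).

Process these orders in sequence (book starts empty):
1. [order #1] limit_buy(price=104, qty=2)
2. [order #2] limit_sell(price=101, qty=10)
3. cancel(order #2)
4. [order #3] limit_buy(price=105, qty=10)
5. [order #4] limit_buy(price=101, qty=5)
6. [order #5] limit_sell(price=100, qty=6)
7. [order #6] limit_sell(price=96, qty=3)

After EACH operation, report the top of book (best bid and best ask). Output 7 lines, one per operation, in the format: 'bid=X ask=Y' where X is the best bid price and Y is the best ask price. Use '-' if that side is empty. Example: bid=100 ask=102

After op 1 [order #1] limit_buy(price=104, qty=2): fills=none; bids=[#1:2@104] asks=[-]
After op 2 [order #2] limit_sell(price=101, qty=10): fills=#1x#2:2@104; bids=[-] asks=[#2:8@101]
After op 3 cancel(order #2): fills=none; bids=[-] asks=[-]
After op 4 [order #3] limit_buy(price=105, qty=10): fills=none; bids=[#3:10@105] asks=[-]
After op 5 [order #4] limit_buy(price=101, qty=5): fills=none; bids=[#3:10@105 #4:5@101] asks=[-]
After op 6 [order #5] limit_sell(price=100, qty=6): fills=#3x#5:6@105; bids=[#3:4@105 #4:5@101] asks=[-]
After op 7 [order #6] limit_sell(price=96, qty=3): fills=#3x#6:3@105; bids=[#3:1@105 #4:5@101] asks=[-]

Answer: bid=104 ask=-
bid=- ask=101
bid=- ask=-
bid=105 ask=-
bid=105 ask=-
bid=105 ask=-
bid=105 ask=-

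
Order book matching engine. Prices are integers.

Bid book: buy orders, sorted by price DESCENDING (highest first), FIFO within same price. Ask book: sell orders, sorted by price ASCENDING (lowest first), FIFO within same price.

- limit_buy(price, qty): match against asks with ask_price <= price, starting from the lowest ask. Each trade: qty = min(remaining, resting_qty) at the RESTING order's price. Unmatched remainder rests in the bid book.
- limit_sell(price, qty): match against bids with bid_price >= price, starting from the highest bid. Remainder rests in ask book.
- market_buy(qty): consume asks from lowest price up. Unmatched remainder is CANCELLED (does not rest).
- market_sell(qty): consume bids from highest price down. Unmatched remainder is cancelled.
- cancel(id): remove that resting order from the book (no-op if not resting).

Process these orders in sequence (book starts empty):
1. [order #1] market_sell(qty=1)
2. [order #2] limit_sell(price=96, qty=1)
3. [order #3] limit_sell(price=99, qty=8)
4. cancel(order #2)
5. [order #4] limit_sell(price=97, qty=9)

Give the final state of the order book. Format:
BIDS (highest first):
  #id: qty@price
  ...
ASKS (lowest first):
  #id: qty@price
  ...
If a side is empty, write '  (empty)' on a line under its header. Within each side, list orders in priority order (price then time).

After op 1 [order #1] market_sell(qty=1): fills=none; bids=[-] asks=[-]
After op 2 [order #2] limit_sell(price=96, qty=1): fills=none; bids=[-] asks=[#2:1@96]
After op 3 [order #3] limit_sell(price=99, qty=8): fills=none; bids=[-] asks=[#2:1@96 #3:8@99]
After op 4 cancel(order #2): fills=none; bids=[-] asks=[#3:8@99]
After op 5 [order #4] limit_sell(price=97, qty=9): fills=none; bids=[-] asks=[#4:9@97 #3:8@99]

Answer: BIDS (highest first):
  (empty)
ASKS (lowest first):
  #4: 9@97
  #3: 8@99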